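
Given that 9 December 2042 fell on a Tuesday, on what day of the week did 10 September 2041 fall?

Tuesday

Count forward from the earlier date (September 10, 2041) to the later (December 9, 2042):
September 2041: 30 − 10 = 20 days remain.
Then 14 full months totalling 426 days.
December 1–9, 2042: 9 days.
Total: 20 + 426 + 9 = 455 days.
455 is a multiple of 7, so 10 September 2041 falls on the same weekday: Tuesday.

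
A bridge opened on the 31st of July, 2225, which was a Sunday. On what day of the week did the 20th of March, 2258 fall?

Saturday

From July 31, 2225 to July 31, 2257: 32 years, of which 8 contain a Feb 29 — 24×365 + 8×366 = 11688 days.
July 2257: 31 − 31 = 0 days remain.
Then August (31), September (30), October (31), November (30), December (31), January (31), February 2258 (28): 31 + 30 + 31 + 30 + 31 + 31 + 28 = 212 days.
March 1–20, 2258: 20 days.
Residual: 232 days.
Total: 11920 days.
11920 mod 7 = 6, so 6 days after Sunday is Saturday.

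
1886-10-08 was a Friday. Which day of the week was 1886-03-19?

Friday

Count forward from the earlier date (March 19, 1886) to the later (October 8, 1886):
March 1886: 31 − 19 = 12 days remain.
Then April (30), May (31), June (30), July (31), August (31), September (30): 30 + 31 + 30 + 31 + 31 + 30 = 183 days.
October 1–8, 1886: 8 days.
Total: 12 + 183 + 8 = 203 days.
203 is a multiple of 7, so 1886-03-19 falls on the same weekday: Friday.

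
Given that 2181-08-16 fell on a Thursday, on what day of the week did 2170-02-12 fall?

Count forward from the earlier date (February 12, 2170) to the later (August 16, 2181):
Day-of-year of February 12, 2170: 43.
Day-of-year of August 16, 2181: 228.
2170 has 365 days, so 365 − 43 = 322 days remain in 2170.
Full years 2171–2180: 7 common + 3 leap = 7×365 + 3×366 = 3653 days.
Total: 322 + 3653 + 228 = 4203 days.
4203 mod 7 = 3, so 3 days before Thursday is Monday.

Monday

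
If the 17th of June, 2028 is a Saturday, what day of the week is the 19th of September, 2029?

Day-of-year of June 17, 2028: 169.
Day-of-year of September 19, 2029: 262.
2028 has 366 days, so 366 − 169 = 197 days remain in 2028.
Total: 197 + 262 = 459 days.
459 mod 7 = 4, so 4 days after Saturday is Wednesday.

Wednesday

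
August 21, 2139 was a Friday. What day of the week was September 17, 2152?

Sunday

From August 21, 2139 to August 21, 2152: 13 years, of which 4 contain a Feb 29 — 9×365 + 4×366 = 4749 days.
August 2152: 31 − 21 = 10 days remain.
September 1–17, 2152: 17 days.
Residual: 27 days.
Total: 4776 days.
4776 mod 7 = 2, so 2 days after Friday is Sunday.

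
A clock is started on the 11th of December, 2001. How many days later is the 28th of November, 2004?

Day-of-year of December 11, 2001: 345.
Day-of-year of November 28, 2004: 333.
2001 has 365 days, so 365 − 345 = 20 days remain in 2001.
Full years: 2002: 365; 2003: 365. Sum = 730.
Total: 20 + 730 + 333 = 1083 days.

1083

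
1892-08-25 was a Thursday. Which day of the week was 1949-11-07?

Monday

Day-of-year of August 25, 1892: 238.
Day-of-year of November 7, 1949: 311.
1892 has 366 days, so 366 − 238 = 128 days remain in 1892.
Full years 1893–1948: 43 common + 13 leap = 43×365 + 13×366 = 20453 days.
Total: 128 + 20453 + 311 = 20892 days.
20892 mod 7 = 4, so 4 days after Thursday is Monday.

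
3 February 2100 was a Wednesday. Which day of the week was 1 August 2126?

Day-of-year of February 3, 2100: 34.
Day-of-year of August 1, 2126: 213.
2100 has 365 days, so 365 − 34 = 331 days remain in 2100.
Full years 2101–2125: 19 common + 6 leap = 19×365 + 6×366 = 9131 days.
Total: 331 + 9131 + 213 = 9675 days.
9675 mod 7 = 1, so 1 day after Wednesday is Thursday.

Thursday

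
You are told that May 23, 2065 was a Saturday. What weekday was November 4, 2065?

Wednesday

May 2065: 31 − 23 = 8 days remain.
Then June (30), July (31), August (31), September (30), October (31): 30 + 31 + 31 + 30 + 31 = 153 days.
November 1–4, 2065: 4 days.
Total: 8 + 153 + 4 = 165 days.
165 mod 7 = 4, so 4 days after Saturday is Wednesday.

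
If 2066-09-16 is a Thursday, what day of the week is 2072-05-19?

Day-of-year of September 16, 2066: 259.
Day-of-year of May 19, 2072: 140.
2066 has 365 days, so 365 − 259 = 106 days remain in 2066.
Full years: 2067: 365; 2068: 366; 2069: 365; 2070: 365; 2071: 365. Sum = 1826.
Total: 106 + 1826 + 140 = 2072 days.
2072 is a multiple of 7, so 2072-05-19 falls on the same weekday: Thursday.

Thursday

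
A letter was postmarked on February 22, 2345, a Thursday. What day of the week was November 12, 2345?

Monday

February 2345: 28 − 22 = 6 days remain (2345 is not a leap year, so February has 28 days).
Then March (31), April (30), May (31), June (30), July (31), August (31), September (30), October (31): 31 + 30 + 31 + 30 + 31 + 31 + 30 + 31 = 245 days.
November 1–12, 2345: 12 days.
Total: 6 + 245 + 12 = 263 days.
263 mod 7 = 4, so 4 days after Thursday is Monday.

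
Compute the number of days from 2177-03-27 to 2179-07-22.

March 27, 2177 → March 27, 2178: 365 days.
March 27, 2178 → March 27, 2179: 365 days.
March 2179: 31 − 27 = 4 days remain.
Then April (30), May (31), June (30): 30 + 31 + 30 = 91 days.
July 1–22, 2179: 22 days.
Residual: 117 days.
Total: 847 days.

847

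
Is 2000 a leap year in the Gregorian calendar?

Yes

2000 is a leap year (divisible by 400).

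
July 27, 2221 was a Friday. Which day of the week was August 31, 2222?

Saturday

Day-of-year of July 27, 2221: 208.
Day-of-year of August 31, 2222: 243.
2221 has 365 days, so 365 − 208 = 157 days remain in 2221.
Total: 157 + 243 = 400 days.
400 mod 7 = 1, so 1 day after Friday is Saturday.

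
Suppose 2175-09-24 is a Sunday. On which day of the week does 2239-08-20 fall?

Tuesday

Day-of-year of September 24, 2175: 267.
Day-of-year of August 20, 2239: 232.
2175 has 365 days, so 365 − 267 = 98 days remain in 2175.
Full years 2176–2238: 48 common + 15 leap = 48×365 + 15×366 = 23010 days.
Total: 98 + 23010 + 232 = 23340 days.
23340 mod 7 = 2, so 2 days after Sunday is Tuesday.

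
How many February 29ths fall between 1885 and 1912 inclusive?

6

Years divisible by 4 in [1885, 1912]: 1888, 1892, 1896, 1900, 1904, 1908, 1912.
Of these, 1900 is divisible by 100 but not 400, so not leap.
Leap years: 7 − 1 = 6.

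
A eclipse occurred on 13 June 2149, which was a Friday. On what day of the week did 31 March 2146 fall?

Count forward from the earlier date (March 31, 2146) to the later (June 13, 2149):
March 31, 2146 → March 31, 2147: 365 days.
March 31, 2147 → March 31, 2148: 366 days (2148 is a leap year).
March 31, 2148 → March 31, 2149: 365 days.
March 2149: 31 − 31 = 0 days remain.
Then April (30), May (31): 30 + 31 = 61 days.
June 1–13, 2149: 13 days.
Residual: 74 days.
Total: 1170 days.
1170 mod 7 = 1, so 1 day before Friday is Thursday.

Thursday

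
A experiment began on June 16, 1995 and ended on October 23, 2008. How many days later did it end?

Day-of-year of June 16, 1995: 167.
Day-of-year of October 23, 2008: 297.
1995 has 365 days, so 365 − 167 = 198 days remain in 1995.
Full years 1996–2007: 9 common + 3 leap = 9×365 + 3×366 = 4383 days.
Total: 198 + 4383 + 297 = 4878 days.

4878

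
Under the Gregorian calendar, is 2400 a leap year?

2400 is a leap year (divisible by 400).

Yes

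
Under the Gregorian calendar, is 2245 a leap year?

No

2245 is not a leap year.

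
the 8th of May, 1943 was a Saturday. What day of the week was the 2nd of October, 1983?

Sunday

Day-of-year of May 8, 1943: 128.
Day-of-year of October 2, 1983: 275.
1943 has 365 days, so 365 − 128 = 237 days remain in 1943.
Full years 1944–1982: 29 common + 10 leap = 29×365 + 10×366 = 14245 days.
Total: 237 + 14245 + 275 = 14757 days.
14757 mod 7 = 1, so 1 day after Saturday is Sunday.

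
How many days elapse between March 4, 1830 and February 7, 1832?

705

Day-of-year of March 4, 1830: 63.
Day-of-year of February 7, 1832: 38.
1830 has 365 days, so 365 − 63 = 302 days remain in 1830.
Full years: 1831: 365. Sum = 365.
Total: 302 + 365 + 38 = 705 days.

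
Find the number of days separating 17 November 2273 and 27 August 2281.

2840

Day-of-year of November 17, 2273: 321.
Day-of-year of August 27, 2281: 239.
2273 has 365 days, so 365 − 321 = 44 days remain in 2273.
Full years 2274–2280: 5 common + 2 leap = 5×365 + 2×366 = 2557 days.
Total: 44 + 2557 + 239 = 2840 days.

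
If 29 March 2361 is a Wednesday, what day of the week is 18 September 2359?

Friday

Count forward from the earlier date (September 18, 2359) to the later (March 29, 2361):
September 2359: 30 − 18 = 12 days remain.
Then 17 full months totalling 517 days.
March 1–29, 2361: 29 days.
Total: 12 + 517 + 29 = 558 days.
558 mod 7 = 5, so 5 days before Wednesday is Friday.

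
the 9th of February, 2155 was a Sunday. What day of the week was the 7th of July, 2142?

Saturday

Count forward from the earlier date (July 7, 2142) to the later (February 9, 2155):
From July 7, 2142 to July 7, 2154: 12 years, of which 3 contain a Feb 29 — 9×365 + 3×366 = 4383 days.
July 2154: 31 − 7 = 24 days remain.
Then August (31), September (30), October (31), November (30), December (31), January (31): 31 + 30 + 31 + 30 + 31 + 31 = 184 days.
February 1–9, 2155: 9 days (2155 is not a leap year).
Residual: 217 days.
Total: 4600 days.
4600 mod 7 = 1, so 1 day before Sunday is Saturday.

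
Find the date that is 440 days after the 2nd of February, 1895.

the 17th of April, 1896

Count 440 days after February 2, 1895:
February 1895: 28 − 2 = 26 days remain (1895 is not a leap year, so February has 28 days).
Then 13 full months totalling 397 days.
April 1–17, 1896: 17 days.
Total: 26 + 397 + 17 = 440 days.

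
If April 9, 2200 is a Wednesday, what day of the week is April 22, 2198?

Count forward from the earlier date (April 22, 2198) to the later (April 9, 2200):
April 2198: 30 − 22 = 8 days remain.
Then 23 full months totalling 700 days.
April 1–9, 2200: 9 days.
Total: 8 + 700 + 9 = 717 days.
717 mod 7 = 3, so 3 days before Wednesday is Sunday.

Sunday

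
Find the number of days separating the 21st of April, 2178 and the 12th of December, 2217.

From April 21, 2178 to April 21, 2217: 39 years, of which 9 contain a Feb 29 — 30×365 + 9×366 = 14244 days.
(2200 is not a leap year (divisible by 100 but not 400).)
April 2217: 30 − 21 = 9 days remain.
Then May (31), June (30), July (31), August (31), September (30), October (31), November (30): 31 + 30 + 31 + 31 + 30 + 31 + 30 = 214 days.
December 1–12, 2217: 12 days.
Residual: 235 days.
Total: 14479 days.

14479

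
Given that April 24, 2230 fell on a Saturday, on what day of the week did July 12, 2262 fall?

Saturday

From April 24, 2230 to April 24, 2262: 32 years, of which 8 contain a Feb 29 — 24×365 + 8×366 = 11688 days.
April 2262: 30 − 24 = 6 days remain.
Then May (31), June (30): 31 + 30 = 61 days.
July 1–12, 2262: 12 days.
Residual: 79 days.
Total: 11767 days.
11767 is a multiple of 7, so July 12, 2262 falls on the same weekday: Saturday.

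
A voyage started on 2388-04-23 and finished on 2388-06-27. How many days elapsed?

April 2388: 30 − 23 = 7 days remain.
Then May (31): 31 days.
June 1–27, 2388: 27 days.
Total: 7 + 31 + 27 = 65 days.

65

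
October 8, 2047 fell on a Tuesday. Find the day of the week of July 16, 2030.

Tuesday

Count forward from the earlier date (July 16, 2030) to the later (October 8, 2047):
From July 16, 2030 to July 16, 2047: 17 years, of which 4 contain a Feb 29 — 13×365 + 4×366 = 6209 days.
July 2047: 31 − 16 = 15 days remain.
Then August (31), September (30): 31 + 30 = 61 days.
October 1–8, 2047: 8 days.
Residual: 84 days.
Total: 6293 days.
6293 is a multiple of 7, so July 16, 2030 falls on the same weekday: Tuesday.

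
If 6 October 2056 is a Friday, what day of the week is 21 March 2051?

Count forward from the earlier date (March 21, 2051) to the later (October 6, 2056):
Day-of-year of March 21, 2051: 80.
Day-of-year of October 6, 2056: 280.
2051 has 365 days, so 365 − 80 = 285 days remain in 2051.
Full years: 2052: 366; 2053: 365; 2054: 365; 2055: 365. Sum = 1461.
Total: 285 + 1461 + 280 = 2026 days.
2026 mod 7 = 3, so 3 days before Friday is Tuesday.

Tuesday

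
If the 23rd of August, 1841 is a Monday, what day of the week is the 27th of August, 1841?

Friday

Within August 1841: 27 − 23 = 4 days.
4 mod 7 = 4, so 4 days after Monday is Friday.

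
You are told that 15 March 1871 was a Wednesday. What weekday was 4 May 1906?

Day-of-year of March 15, 1871: 74.
Day-of-year of May 4, 1906: 124.
1871 has 365 days, so 365 − 74 = 291 days remain in 1871.
Full years 1872–1905: 26 common + 8 leap = 26×365 + 8×366 = 12418 days.
Total: 291 + 12418 + 124 = 12833 days.
12833 mod 7 = 2, so 2 days after Wednesday is Friday.

Friday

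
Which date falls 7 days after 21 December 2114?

28 December 2114

Count 7 days after December 21, 2114:
Within December 2114: 28 − 21 = 7 days.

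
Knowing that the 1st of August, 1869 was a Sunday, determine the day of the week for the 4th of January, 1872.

Day-of-year of August 1, 1869: 213.
Day-of-year of January 4, 1872: 4.
1869 has 365 days, so 365 − 213 = 152 days remain in 1869.
Full years: 1870: 365; 1871: 365. Sum = 730.
Total: 152 + 730 + 4 = 886 days.
886 mod 7 = 4, so 4 days after Sunday is Thursday.

Thursday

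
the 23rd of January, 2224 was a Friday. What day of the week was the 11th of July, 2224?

Sunday

January 2224: 31 − 23 = 8 days remain.
Then February 2224 (29), March (31), April (30), May (31), June (30): 29 + 31 + 30 + 31 + 30 = 151 days.
July 1–11, 2224: 11 days.
Total: 8 + 151 + 11 = 170 days.
170 mod 7 = 2, so 2 days after Friday is Sunday.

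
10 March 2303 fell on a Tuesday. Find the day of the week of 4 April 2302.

Count forward from the earlier date (April 4, 2302) to the later (March 10, 2303):
April 2302: 30 − 4 = 26 days remain.
Then 10 full months totalling 304 days.
March 1–10, 2303: 10 days.
Residual: 340 days.
Total: 340 days.
340 mod 7 = 4, so 4 days before Tuesday is Friday.

Friday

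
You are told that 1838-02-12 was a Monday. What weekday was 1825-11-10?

Count forward from the earlier date (November 10, 1825) to the later (February 12, 1838):
From November 10, 1825 to November 10, 1837: 12 years, of which 3 contain a Feb 29 — 9×365 + 3×366 = 4383 days.
November 1837: 30 − 10 = 20 days remain.
Then December (31), January (31): 31 + 31 = 62 days.
February 1–12, 1838: 12 days (1838 is not a leap year).
Residual: 94 days.
Total: 4477 days.
4477 mod 7 = 4, so 4 days before Monday is Thursday.

Thursday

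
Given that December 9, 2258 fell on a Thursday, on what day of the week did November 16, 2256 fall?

Count forward from the earlier date (November 16, 2256) to the later (December 9, 2258):
November 16, 2256 → November 16, 2257: 365 days.
November 16, 2257 → November 16, 2258: 365 days.
November 2258: 30 − 16 = 14 days remain.
December 1–9, 2258: 9 days.
Residual: 23 days.
Total: 753 days.
753 mod 7 = 4, so 4 days before Thursday is Sunday.

Sunday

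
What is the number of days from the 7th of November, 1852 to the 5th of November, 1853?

363

Day-of-year of November 7, 1852: 312.
Day-of-year of November 5, 1853: 309.
1852 has 366 days, so 366 − 312 = 54 days remain in 1852.
Total: 54 + 309 = 363 days.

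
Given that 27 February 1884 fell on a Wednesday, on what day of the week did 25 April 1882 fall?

Count forward from the earlier date (April 25, 1882) to the later (February 27, 1884):
Day-of-year of April 25, 1882: 115.
Day-of-year of February 27, 1884: 58.
1882 has 365 days, so 365 − 115 = 250 days remain in 1882.
Full years: 1883: 365. Sum = 365.
Total: 250 + 365 + 58 = 673 days.
673 mod 7 = 1, so 1 day before Wednesday is Tuesday.

Tuesday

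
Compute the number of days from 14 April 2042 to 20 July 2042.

April 2042: 30 − 14 = 16 days remain.
Then May (31), June (30): 31 + 30 = 61 days.
July 1–20, 2042: 20 days.
Total: 16 + 61 + 20 = 97 days.

97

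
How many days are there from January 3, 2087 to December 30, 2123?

13509

From January 3, 2087 to January 3, 2123: 36 years, of which 8 contain a Feb 29 — 28×365 + 8×366 = 13148 days.
(2100 is not a leap year (divisible by 100 but not 400).)
January 2123: 31 − 3 = 28 days remain.
Then 10 full months totalling 303 days.
December 1–30, 2123: 30 days.
Residual: 361 days.
Total: 13509 days.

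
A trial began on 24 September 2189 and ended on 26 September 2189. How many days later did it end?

2

Within September 2189: 26 − 24 = 2 days.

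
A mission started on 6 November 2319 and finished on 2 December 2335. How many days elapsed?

From November 6, 2319 to November 6, 2335: 16 years, of which 4 contain a Feb 29 — 12×365 + 4×366 = 5844 days.
November 2335: 30 − 6 = 24 days remain.
December 1–2, 2335: 2 days.
Residual: 26 days.
Total: 5870 days.

5870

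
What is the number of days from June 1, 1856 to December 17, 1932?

27957

From June 1, 1856 to June 1, 1932: 76 years, of which 18 contain a Feb 29 — 58×365 + 18×366 = 27758 days.
(1900 is not a leap year (divisible by 100 but not 400).)
June 1932: 30 − 1 = 29 days remain.
Then July (31), August (31), September (30), October (31), November (30): 31 + 31 + 30 + 31 + 30 = 153 days.
December 1–17, 1932: 17 days.
Residual: 199 days.
Total: 27957 days.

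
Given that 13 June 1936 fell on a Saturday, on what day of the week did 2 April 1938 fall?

June 1936: 30 − 13 = 17 days remain.
Then 21 full months totalling 639 days.
April 1–2, 1938: 2 days.
Total: 17 + 639 + 2 = 658 days.
658 is a multiple of 7, so 2 April 1938 falls on the same weekday: Saturday.

Saturday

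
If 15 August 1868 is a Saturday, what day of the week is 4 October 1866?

Thursday

Count forward from the earlier date (October 4, 1866) to the later (August 15, 1868):
Day-of-year of October 4, 1866: 277.
Day-of-year of August 15, 1868: 228.
1866 has 365 days, so 365 − 277 = 88 days remain in 1866.
Full years: 1867: 365. Sum = 365.
Total: 88 + 365 + 228 = 681 days.
681 mod 7 = 2, so 2 days before Saturday is Thursday.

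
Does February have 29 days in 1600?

Yes

1600 is a leap year (divisible by 400).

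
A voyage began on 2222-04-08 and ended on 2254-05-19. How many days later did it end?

11729

Day-of-year of April 8, 2222: 98.
Day-of-year of May 19, 2254: 139.
2222 has 365 days, so 365 − 98 = 267 days remain in 2222.
Full years 2223–2253: 23 common + 8 leap = 23×365 + 8×366 = 11323 days.
Total: 267 + 11323 + 139 = 11729 days.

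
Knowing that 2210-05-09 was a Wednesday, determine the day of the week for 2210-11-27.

Tuesday

May 2210: 31 − 9 = 22 days remain.
Then June (30), July (31), August (31), September (30), October (31): 30 + 31 + 31 + 30 + 31 = 153 days.
November 1–27, 2210: 27 days.
Total: 22 + 153 + 27 = 202 days.
202 mod 7 = 6, so 6 days after Wednesday is Tuesday.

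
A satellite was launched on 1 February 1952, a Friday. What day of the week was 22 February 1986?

Day-of-year of February 1, 1952: 32.
Day-of-year of February 22, 1986: 53.
1952 has 366 days, so 366 − 32 = 334 days remain in 1952.
Full years 1953–1985: 25 common + 8 leap = 25×365 + 8×366 = 12053 days.
Total: 334 + 12053 + 53 = 12440 days.
12440 mod 7 = 1, so 1 day after Friday is Saturday.

Saturday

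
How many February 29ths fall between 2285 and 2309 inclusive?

Years divisible by 4 in [2285, 2309]: 2288, 2292, 2296, 2300, 2304, 2308.
Of these, 2300 is divisible by 100 but not 400, so not leap.
Leap years: 6 − 1 = 5.

5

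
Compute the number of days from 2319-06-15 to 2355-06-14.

13148

Day-of-year of June 15, 2319: 166.
Day-of-year of June 14, 2355: 165.
2319 has 365 days, so 365 − 166 = 199 days remain in 2319.
Full years 2320–2354: 26 common + 9 leap = 26×365 + 9×366 = 12784 days.
Total: 199 + 12784 + 165 = 13148 days.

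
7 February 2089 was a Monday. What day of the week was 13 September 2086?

Count forward from the earlier date (September 13, 2086) to the later (February 7, 2089):
Day-of-year of September 13, 2086: 256.
Day-of-year of February 7, 2089: 38.
2086 has 365 days, so 365 − 256 = 109 days remain in 2086.
Full years: 2087: 365; 2088: 366. Sum = 731.
Total: 109 + 731 + 38 = 878 days.
878 mod 7 = 3, so 3 days before Monday is Friday.

Friday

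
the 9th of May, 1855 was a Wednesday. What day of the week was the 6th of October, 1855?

May 1855: 31 − 9 = 22 days remain.
Then June (30), July (31), August (31), September (30): 30 + 31 + 31 + 30 = 122 days.
October 1–6, 1855: 6 days.
Total: 22 + 122 + 6 = 150 days.
150 mod 7 = 3, so 3 days after Wednesday is Saturday.

Saturday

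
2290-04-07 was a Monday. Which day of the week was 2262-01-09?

Thursday

Count forward from the earlier date (January 9, 2262) to the later (April 7, 2290):
From January 9, 2262 to January 9, 2290: 28 years, of which 7 contain a Feb 29 — 21×365 + 7×366 = 10227 days.
January 2290: 31 − 9 = 22 days remain.
Then February 2290 (28), March (31): 28 + 31 = 59 days.
April 1–7, 2290: 7 days.
Residual: 88 days.
Total: 10315 days.
10315 mod 7 = 4, so 4 days before Monday is Thursday.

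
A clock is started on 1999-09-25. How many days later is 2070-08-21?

From September 25, 1999 to September 25, 2069: 70 years, of which 18 contain a Feb 29 — 52×365 + 18×366 = 25568 days.
(2000 is a leap year (divisible by 400).)
September 2069: 30 − 25 = 5 days remain.
Then 10 full months totalling 304 days.
August 1–21, 2070: 21 days.
Residual: 330 days.
Total: 25898 days.

25898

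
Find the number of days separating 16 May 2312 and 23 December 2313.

May 16, 2312 → May 16, 2313: 365 days.
May 2313: 31 − 16 = 15 days remain.
Then June (30), July (31), August (31), September (30), October (31), November (30): 30 + 31 + 31 + 30 + 31 + 30 = 183 days.
December 1–23, 2313: 23 days.
Residual: 221 days.
Total: 586 days.

586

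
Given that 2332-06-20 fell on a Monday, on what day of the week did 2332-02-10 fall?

Count forward from the earlier date (February 10, 2332) to the later (June 20, 2332):
February 2332: 29 − 10 = 19 days remain (2332 is a leap year, so February has 29 days).
Then March (31), April (30), May (31): 31 + 30 + 31 = 92 days.
June 1–20, 2332: 20 days.
Total: 19 + 92 + 20 = 131 days.
131 mod 7 = 5, so 5 days before Monday is Wednesday.

Wednesday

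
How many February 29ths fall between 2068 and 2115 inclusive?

11

Years divisible by 4 in [2068, 2115]: 2068, 2072, 2076, 2080, 2084, 2088, 2092, 2096, 2100, 2104, 2108, 2112.
Of these, 2100 is divisible by 100 but not 400, so not leap.
Leap years: 12 − 1 = 11.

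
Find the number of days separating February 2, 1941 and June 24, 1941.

February 1941: 28 − 2 = 26 days remain (1941 is not a leap year, so February has 28 days).
Then March (31), April (30), May (31): 31 + 30 + 31 = 92 days.
June 1–24, 1941: 24 days.
Total: 26 + 92 + 24 = 142 days.

142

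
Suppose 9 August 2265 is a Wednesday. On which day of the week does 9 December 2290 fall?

Tuesday

Day-of-year of August 9, 2265: 221.
Day-of-year of December 9, 2290: 343.
2265 has 365 days, so 365 − 221 = 144 days remain in 2265.
Full years 2266–2289: 18 common + 6 leap = 18×365 + 6×366 = 8766 days.
Total: 144 + 8766 + 343 = 9253 days.
9253 mod 7 = 6, so 6 days after Wednesday is Tuesday.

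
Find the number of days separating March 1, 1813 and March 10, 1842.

Day-of-year of March 1, 1813: 60.
Day-of-year of March 10, 1842: 69.
1813 has 365 days, so 365 − 60 = 305 days remain in 1813.
Full years 1814–1841: 21 common + 7 leap = 21×365 + 7×366 = 10227 days.
Total: 305 + 10227 + 69 = 10601 days.

10601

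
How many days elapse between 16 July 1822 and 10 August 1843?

From July 16, 1822 to July 16, 1843: 21 years, of which 5 contain a Feb 29 — 16×365 + 5×366 = 7670 days.
July 1843: 31 − 16 = 15 days remain.
August 1–10, 1843: 10 days.
Residual: 25 days.
Total: 7695 days.

7695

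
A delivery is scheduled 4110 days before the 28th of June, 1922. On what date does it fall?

the 28th of March, 1911

Count 4110 days before June 28, 1922:
Day-of-year of March 28, 1911: 87.
Day-of-year of June 28, 1922: 179.
1911 has 365 days, so 365 − 87 = 278 days remain in 1911.
Full years 1912–1921: 7 common + 3 leap = 7×365 + 3×366 = 3653 days.
Total: 278 + 3653 + 179 = 4110 days.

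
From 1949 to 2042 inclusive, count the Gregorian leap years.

Years divisible by 4: 1952, 1956, …, 2040 — 23 in all.
2000 is divisible by 400, so still leap.
No century exceptions apply. Count: 23.

23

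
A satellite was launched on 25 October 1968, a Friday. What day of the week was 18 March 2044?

Friday

Day-of-year of October 25, 1968: 299.
Day-of-year of March 18, 2044: 78.
1968 has 366 days, so 366 − 299 = 67 days remain in 1968.
Full years 1969–2043: 57 common + 18 leap = 57×365 + 18×366 = 27393 days.
Total: 67 + 27393 + 78 = 27538 days.
27538 is a multiple of 7, so 18 March 2044 falls on the same weekday: Friday.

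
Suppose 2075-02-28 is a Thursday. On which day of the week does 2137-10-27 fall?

Sunday

From February 28, 2075 to February 28, 2137: 62 years, of which 15 contain a Feb 29 — 47×365 + 15×366 = 22645 days.
(2100 is not a leap year (divisible by 100 but not 400).)
February 2137: 28 − 28 = 0 days remain (2137 is not a leap year, so February has 28 days).
Then March (31), April (30), May (31), June (30), July (31), August (31), September (30): 31 + 30 + 31 + 30 + 31 + 31 + 30 = 214 days.
October 1–27, 2137: 27 days.
Residual: 241 days.
Total: 22886 days.
22886 mod 7 = 3, so 3 days after Thursday is Sunday.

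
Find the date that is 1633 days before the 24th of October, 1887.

the 5th of May, 1883

Count 1633 days before October 24, 1887:
May 5, 1883 → May 5, 1884: 366 days (1884 is a leap year).
May 5, 1884 → May 5, 1885: 365 days.
May 5, 1885 → May 5, 1886: 365 days.
May 5, 1886 → May 5, 1887: 365 days.
May 1887: 31 − 5 = 26 days remain.
Then June (30), July (31), August (31), September (30): 30 + 31 + 31 + 30 = 122 days.
October 1–24, 1887: 24 days.
Residual: 172 days.
Total: 1633 days.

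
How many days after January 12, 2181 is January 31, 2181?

Within January 2181: 31 − 12 = 19 days.

19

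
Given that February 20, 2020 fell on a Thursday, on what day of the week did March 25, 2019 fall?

Count forward from the earlier date (March 25, 2019) to the later (February 20, 2020):
March 2019: 31 − 25 = 6 days remain.
Then 10 full months totalling 306 days.
February 1–20, 2020: 20 days (2020 is a leap year).
Residual: 332 days.
Total: 332 days.
332 mod 7 = 3, so 3 days before Thursday is Monday.

Monday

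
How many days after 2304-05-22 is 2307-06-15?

1119

Day-of-year of May 22, 2304: 143.
Day-of-year of June 15, 2307: 166.
2304 has 366 days, so 366 − 143 = 223 days remain in 2304.
Full years: 2305: 365; 2306: 365. Sum = 730.
Total: 223 + 730 + 166 = 1119 days.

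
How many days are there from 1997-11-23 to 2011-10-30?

5089

Day-of-year of November 23, 1997: 327.
Day-of-year of October 30, 2011: 303.
1997 has 365 days, so 365 − 327 = 38 days remain in 1997.
Full years 1998–2010: 10 common + 3 leap = 10×365 + 3×366 = 4748 days.
Total: 38 + 4748 + 303 = 5089 days.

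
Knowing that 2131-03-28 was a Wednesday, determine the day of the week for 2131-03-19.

Count forward from the earlier date (March 19, 2131) to the later (March 28, 2131):
Within March 2131: 28 − 19 = 9 days.
9 mod 7 = 2, so 2 days before Wednesday is Monday.

Monday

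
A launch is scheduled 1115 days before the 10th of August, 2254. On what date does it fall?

the 22nd of July, 2251

Count 1115 days before August 10, 2254:
July 22, 2251 → July 22, 2252: 366 days (2252 is a leap year).
July 22, 2252 → July 22, 2253: 365 days.
July 22, 2253 → July 22, 2254: 365 days.
July 2254: 31 − 22 = 9 days remain.
August 1–10, 2254: 10 days.
Residual: 19 days.
Total: 1115 days.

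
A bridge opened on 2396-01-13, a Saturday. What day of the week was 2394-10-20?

Thursday

Count forward from the earlier date (October 20, 2394) to the later (January 13, 2396):
October 2394: 31 − 20 = 11 days remain.
Then 14 full months totalling 426 days.
January 1–13, 2396: 13 days.
Total: 11 + 426 + 13 = 450 days.
450 mod 7 = 2, so 2 days before Saturday is Thursday.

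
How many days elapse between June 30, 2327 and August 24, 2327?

55

June 2327: 30 − 30 = 0 days remain.
Then July (31): 31 days.
August 1–24, 2327: 24 days.
Total: 0 + 31 + 24 = 55 days.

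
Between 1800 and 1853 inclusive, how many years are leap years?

13

Years divisible by 4: 1800, 1804, …, 1852 — 14 in all.
Of these, 1800 is divisible by 100 but not 400, so not leap.
Leap years: 14 − 1 = 13.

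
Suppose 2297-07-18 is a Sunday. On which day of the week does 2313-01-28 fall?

Tuesday

From July 18, 2297 to July 18, 2312: 15 years, of which 3 contain a Feb 29 — 12×365 + 3×366 = 5478 days.
(2300 is not a leap year (divisible by 100 but not 400).)
July 2312: 31 − 18 = 13 days remain.
Then August (31), September (30), October (31), November (30), December (31): 31 + 30 + 31 + 30 + 31 = 153 days.
January 1–28, 2313: 28 days.
Residual: 194 days.
Total: 5672 days.
5672 mod 7 = 2, so 2 days after Sunday is Tuesday.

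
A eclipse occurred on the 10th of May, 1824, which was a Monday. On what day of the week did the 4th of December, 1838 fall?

Tuesday

From May 10, 1824 to May 10, 1838: 14 years, of which 3 contain a Feb 29 — 11×365 + 3×366 = 5113 days.
May 1838: 31 − 10 = 21 days remain.
Then June (30), July (31), August (31), September (30), October (31), November (30): 30 + 31 + 31 + 30 + 31 + 30 = 183 days.
December 1–4, 1838: 4 days.
Residual: 208 days.
Total: 5321 days.
5321 mod 7 = 1, so 1 day after Monday is Tuesday.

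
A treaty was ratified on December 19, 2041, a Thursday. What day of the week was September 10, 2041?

Tuesday

Count forward from the earlier date (September 10, 2041) to the later (December 19, 2041):
September 2041: 30 − 10 = 20 days remain.
Then October (31), November (30): 31 + 30 = 61 days.
December 1–19, 2041: 19 days.
Total: 20 + 61 + 19 = 100 days.
100 mod 7 = 2, so 2 days before Thursday is Tuesday.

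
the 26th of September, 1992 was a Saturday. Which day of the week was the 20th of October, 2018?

From September 26, 1992 to September 26, 2018: 26 years, of which 6 contain a Feb 29 — 20×365 + 6×366 = 9496 days.
(2000 is a leap year (divisible by 400).)
September 2018: 30 − 26 = 4 days remain.
October 1–20, 2018: 20 days.
Residual: 24 days.
Total: 9520 days.
9520 is a multiple of 7, so the 20th of October, 2018 falls on the same weekday: Saturday.

Saturday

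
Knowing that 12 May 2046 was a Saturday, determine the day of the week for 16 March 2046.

Count forward from the earlier date (March 16, 2046) to the later (May 12, 2046):
March 2046: 31 − 16 = 15 days remain.
Then April (30): 30 days.
May 1–12, 2046: 12 days.
Total: 15 + 30 + 12 = 57 days.
57 mod 7 = 1, so 1 day before Saturday is Friday.

Friday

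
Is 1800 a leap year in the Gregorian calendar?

1800 is not a leap year (divisible by 100 but not 400).

No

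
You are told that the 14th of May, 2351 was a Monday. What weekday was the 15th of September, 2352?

May 14, 2351 → May 14, 2352: 366 days (2352 is a leap year).
May 2352: 31 − 14 = 17 days remain.
Then June (30), July (31), August (31): 30 + 31 + 31 = 92 days.
September 1–15, 2352: 15 days.
Residual: 124 days.
Total: 490 days.
490 is a multiple of 7, so the 15th of September, 2352 falls on the same weekday: Monday.

Monday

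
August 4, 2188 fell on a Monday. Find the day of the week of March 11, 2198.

Sunday

From August 4, 2188 to August 4, 2197: 9 years, of which 2 contain a Feb 29 — 7×365 + 2×366 = 3287 days.
August 2197: 31 − 4 = 27 days remain.
Then September (30), October (31), November (30), December (31), January (31), February 2198 (28): 30 + 31 + 30 + 31 + 31 + 28 = 181 days.
March 1–11, 2198: 11 days.
Residual: 219 days.
Total: 3506 days.
3506 mod 7 = 6, so 6 days after Monday is Sunday.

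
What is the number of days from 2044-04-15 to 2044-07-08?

84

April 2044: 30 − 15 = 15 days remain.
Then May (31), June (30): 31 + 30 = 61 days.
July 1–8, 2044: 8 days.
Total: 15 + 61 + 8 = 84 days.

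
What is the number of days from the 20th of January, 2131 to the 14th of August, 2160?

10799

Day-of-year of January 20, 2131: 20.
Day-of-year of August 14, 2160: 227.
2131 has 365 days, so 365 − 20 = 345 days remain in 2131.
Full years 2132–2159: 21 common + 7 leap = 21×365 + 7×366 = 10227 days.
Total: 345 + 10227 + 227 = 10799 days.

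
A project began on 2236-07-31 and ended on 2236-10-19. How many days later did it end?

July 2236: 31 − 31 = 0 days remain.
Then August (31), September (30): 31 + 30 = 61 days.
October 1–19, 2236: 19 days.
Total: 0 + 61 + 19 = 80 days.

80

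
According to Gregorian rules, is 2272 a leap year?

2272 is a leap year.

Yes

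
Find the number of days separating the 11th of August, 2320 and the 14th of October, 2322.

August 11, 2320 → August 11, 2321: 365 days.
August 11, 2321 → August 11, 2322: 365 days.
August 2322: 31 − 11 = 20 days remain.
Then September (30): 30 days.
October 1–14, 2322: 14 days.
Residual: 64 days.
Total: 794 days.

794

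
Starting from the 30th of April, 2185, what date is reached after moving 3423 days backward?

the 16th of December, 2175

Count 3423 days before April 30, 2185:
Day-of-year of December 16, 2175: 350.
Day-of-year of April 30, 2185: 120.
2175 has 365 days, so 365 − 350 = 15 days remain in 2175.
Full years 2176–2184: 6 common + 3 leap = 6×365 + 3×366 = 3288 days.
Total: 15 + 3288 + 120 = 3423 days.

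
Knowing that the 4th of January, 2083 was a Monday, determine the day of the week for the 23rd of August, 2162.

From January 4, 2083 to January 4, 2162: 79 years, of which 19 contain a Feb 29 — 60×365 + 19×366 = 28854 days.
(2100 is not a leap year (divisible by 100 but not 400).)
January 2162: 31 − 4 = 27 days remain.
Then February 2162 (28), March (31), April (30), May (31), June (30), July (31): 28 + 31 + 30 + 31 + 30 + 31 = 181 days.
August 1–23, 2162: 23 days.
Residual: 231 days.
Total: 29085 days.
29085 is a multiple of 7, so the 23rd of August, 2162 falls on the same weekday: Monday.

Monday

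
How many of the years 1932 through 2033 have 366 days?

Years divisible by 4: 1932, 1936, …, 2032 — 26 in all.
2000 is divisible by 400, so still leap.
No century exceptions apply. Count: 26.

26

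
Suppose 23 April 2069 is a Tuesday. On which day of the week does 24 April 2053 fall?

Thursday

Count forward from the earlier date (April 24, 2053) to the later (April 23, 2069):
From April 24, 2053 to April 24, 2068: 15 years, of which 4 contain a Feb 29 — 11×365 + 4×366 = 5479 days.
April 2068: 30 − 24 = 6 days remain.
Then 11 full months totalling 335 days.
April 1–23, 2069: 23 days.
Residual: 364 days.
Total: 5843 days.
5843 mod 7 = 5, so 5 days before Tuesday is Thursday.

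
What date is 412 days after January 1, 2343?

February 17, 2344

Count 412 days after January 1, 2343:
January 2343: 31 − 1 = 30 days remain.
Then 12 full months totalling 365 days.
February 1–17, 2344: 17 days (2344 is a leap year).
Total: 30 + 365 + 17 = 412 days.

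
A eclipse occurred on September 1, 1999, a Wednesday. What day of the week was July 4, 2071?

Saturday

From September 1, 1999 to September 1, 2070: 71 years, of which 18 contain a Feb 29 — 53×365 + 18×366 = 25933 days.
(2000 is a leap year (divisible by 400).)
September 2070: 30 − 1 = 29 days remain.
Then 9 full months totalling 273 days.
July 1–4, 2071: 4 days.
Residual: 306 days.
Total: 26239 days.
26239 mod 7 = 3, so 3 days after Wednesday is Saturday.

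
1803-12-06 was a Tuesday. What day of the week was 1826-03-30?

Thursday

Day-of-year of December 6, 1803: 340.
Day-of-year of March 30, 1826: 89.
1803 has 365 days, so 365 − 340 = 25 days remain in 1803.
Full years 1804–1825: 16 common + 6 leap = 16×365 + 6×366 = 8036 days.
Total: 25 + 8036 + 89 = 8150 days.
8150 mod 7 = 2, so 2 days after Tuesday is Thursday.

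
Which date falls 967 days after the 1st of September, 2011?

the 25th of April, 2014

Count 967 days after September 1, 2011:
Day-of-year of September 1, 2011: 244.
Day-of-year of April 25, 2014: 115.
2011 has 365 days, so 365 − 244 = 121 days remain in 2011.
Full years: 2012: 366; 2013: 365. Sum = 731.
Total: 121 + 731 + 115 = 967 days.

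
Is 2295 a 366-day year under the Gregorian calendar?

2295 is not a leap year.

No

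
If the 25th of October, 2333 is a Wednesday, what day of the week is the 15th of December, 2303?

Count forward from the earlier date (December 15, 2303) to the later (October 25, 2333):
Day-of-year of December 15, 2303: 349.
Day-of-year of October 25, 2333: 298.
2303 has 365 days, so 365 − 349 = 16 days remain in 2303.
Full years 2304–2332: 21 common + 8 leap = 21×365 + 8×366 = 10593 days.
Total: 16 + 10593 + 298 = 10907 days.
10907 mod 7 = 1, so 1 day before Wednesday is Tuesday.

Tuesday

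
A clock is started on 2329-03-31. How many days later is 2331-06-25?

March 31, 2329 → March 31, 2330: 365 days.
March 31, 2330 → March 31, 2331: 365 days.
March 2331: 31 − 31 = 0 days remain.
Then April (30), May (31): 30 + 31 = 61 days.
June 1–25, 2331: 25 days.
Residual: 86 days.
Total: 816 days.

816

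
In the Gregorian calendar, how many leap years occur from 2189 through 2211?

4

Years divisible by 4 in [2189, 2211]: 2192, 2196, 2200, 2204, 2208.
Of these, 2200 is divisible by 100 but not 400, so not leap.
Leap years: 5 − 1 = 4.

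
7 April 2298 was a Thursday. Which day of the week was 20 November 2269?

Saturday

Count forward from the earlier date (November 20, 2269) to the later (April 7, 2298):
From November 20, 2269 to November 20, 2297: 28 years, of which 7 contain a Feb 29 — 21×365 + 7×366 = 10227 days.
November 2297: 30 − 20 = 10 days remain.
Then December (31), January (31), February 2298 (28), March (31): 31 + 31 + 28 + 31 = 121 days.
April 1–7, 2298: 7 days.
Residual: 138 days.
Total: 10365 days.
10365 mod 7 = 5, so 5 days before Thursday is Saturday.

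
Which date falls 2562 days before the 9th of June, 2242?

the 4th of June, 2235

Count 2562 days before June 9, 2242:
From June 4, 2235 to June 4, 2242: 7 years, of which 2 contain a Feb 29 — 5×365 + 2×366 = 2557 days.
Within June 2242: 9 − 4 = 5 days.
Total: 2562 days.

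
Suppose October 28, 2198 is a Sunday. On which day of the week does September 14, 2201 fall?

Monday

Day-of-year of October 28, 2198: 301.
Day-of-year of September 14, 2201: 257.
2198 has 365 days, so 365 − 301 = 64 days remain in 2198.
Full years: 2199: 365; 2200: 365. Sum = 730.
Total: 64 + 730 + 257 = 1051 days.
1051 mod 7 = 1, so 1 day after Sunday is Monday.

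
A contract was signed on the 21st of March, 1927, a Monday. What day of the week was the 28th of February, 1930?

Friday

March 21, 1927 → March 21, 1928: 366 days (1928 is a leap year).
March 21, 1928 → March 21, 1929: 365 days.
March 1929: 31 − 21 = 10 days remain.
Then 10 full months totalling 306 days.
February 1–28, 1930: 28 days (1930 is not a leap year).
Residual: 344 days.
Total: 1075 days.
1075 mod 7 = 4, so 4 days after Monday is Friday.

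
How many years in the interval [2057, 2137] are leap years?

Years divisible by 4: 2060, 2064, …, 2136 — 20 in all.
Of these, 2100 is divisible by 100 but not 400, so not leap.
Leap years: 20 − 1 = 19.

19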